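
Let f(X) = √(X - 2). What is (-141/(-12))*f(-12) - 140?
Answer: -140 + 47*I*√14/4 ≈ -140.0 + 43.964*I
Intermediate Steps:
f(X) = √(-2 + X)
(-141/(-12))*f(-12) - 140 = (-141/(-12))*√(-2 - 12) - 140 = (-141*(-1/12))*√(-14) - 140 = 47*(I*√14)/4 - 140 = 47*I*√14/4 - 140 = -140 + 47*I*√14/4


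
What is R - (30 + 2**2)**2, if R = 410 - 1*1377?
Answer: -2123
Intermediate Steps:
R = -967 (R = 410 - 1377 = -967)
R - (30 + 2**2)**2 = -967 - (30 + 2**2)**2 = -967 - (30 + 4)**2 = -967 - 1*34**2 = -967 - 1*1156 = -967 - 1156 = -2123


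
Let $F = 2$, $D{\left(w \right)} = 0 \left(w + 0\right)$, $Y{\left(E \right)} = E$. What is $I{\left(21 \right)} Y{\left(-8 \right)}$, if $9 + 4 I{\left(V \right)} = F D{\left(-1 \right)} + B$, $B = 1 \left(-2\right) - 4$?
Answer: $30$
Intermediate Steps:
$B = -6$ ($B = -2 - 4 = -6$)
$D{\left(w \right)} = 0$ ($D{\left(w \right)} = 0 w = 0$)
$I{\left(V \right)} = - \frac{15}{4}$ ($I{\left(V \right)} = - \frac{9}{4} + \frac{2 \cdot 0 - 6}{4} = - \frac{9}{4} + \frac{0 - 6}{4} = - \frac{9}{4} + \frac{1}{4} \left(-6\right) = - \frac{9}{4} - \frac{3}{2} = - \frac{15}{4}$)
$I{\left(21 \right)} Y{\left(-8 \right)} = \left(- \frac{15}{4}\right) \left(-8\right) = 30$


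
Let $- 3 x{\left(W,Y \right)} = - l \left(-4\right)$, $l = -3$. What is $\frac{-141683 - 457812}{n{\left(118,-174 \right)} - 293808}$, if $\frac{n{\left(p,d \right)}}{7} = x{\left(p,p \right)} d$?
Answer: $\frac{119899}{59736} \approx 2.0071$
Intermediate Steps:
$x{\left(W,Y \right)} = 4$ ($x{\left(W,Y \right)} = - \frac{\left(-1\right) \left(-3\right) \left(-4\right)}{3} = - \frac{3 \left(-4\right)}{3} = \left(- \frac{1}{3}\right) \left(-12\right) = 4$)
$n{\left(p,d \right)} = 28 d$ ($n{\left(p,d \right)} = 7 \cdot 4 d = 28 d$)
$\frac{-141683 - 457812}{n{\left(118,-174 \right)} - 293808} = \frac{-141683 - 457812}{28 \left(-174\right) - 293808} = - \frac{599495}{-4872 - 293808} = - \frac{599495}{-298680} = \left(-599495\right) \left(- \frac{1}{298680}\right) = \frac{119899}{59736}$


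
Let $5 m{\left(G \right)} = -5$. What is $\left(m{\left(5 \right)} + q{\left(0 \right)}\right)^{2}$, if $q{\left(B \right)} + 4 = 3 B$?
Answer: $25$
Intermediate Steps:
$q{\left(B \right)} = -4 + 3 B$
$m{\left(G \right)} = -1$ ($m{\left(G \right)} = \frac{1}{5} \left(-5\right) = -1$)
$\left(m{\left(5 \right)} + q{\left(0 \right)}\right)^{2} = \left(-1 + \left(-4 + 3 \cdot 0\right)\right)^{2} = \left(-1 + \left(-4 + 0\right)\right)^{2} = \left(-1 - 4\right)^{2} = \left(-5\right)^{2} = 25$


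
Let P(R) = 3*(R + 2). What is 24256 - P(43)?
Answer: 24121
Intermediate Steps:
P(R) = 6 + 3*R (P(R) = 3*(2 + R) = 6 + 3*R)
24256 - P(43) = 24256 - (6 + 3*43) = 24256 - (6 + 129) = 24256 - 1*135 = 24256 - 135 = 24121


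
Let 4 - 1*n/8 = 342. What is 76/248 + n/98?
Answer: -82893/3038 ≈ -27.285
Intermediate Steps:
n = -2704 (n = 32 - 8*342 = 32 - 2736 = -2704)
76/248 + n/98 = 76/248 - 2704/98 = 76*(1/248) - 2704*1/98 = 19/62 - 1352/49 = -82893/3038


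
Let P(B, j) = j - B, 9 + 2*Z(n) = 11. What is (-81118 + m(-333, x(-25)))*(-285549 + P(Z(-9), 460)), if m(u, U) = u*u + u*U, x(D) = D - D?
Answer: -8487414390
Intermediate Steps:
x(D) = 0
Z(n) = 1 (Z(n) = -9/2 + (½)*11 = -9/2 + 11/2 = 1)
m(u, U) = u² + U*u
(-81118 + m(-333, x(-25)))*(-285549 + P(Z(-9), 460)) = (-81118 - 333*(0 - 333))*(-285549 + (460 - 1*1)) = (-81118 - 333*(-333))*(-285549 + (460 - 1)) = (-81118 + 110889)*(-285549 + 459) = 29771*(-285090) = -8487414390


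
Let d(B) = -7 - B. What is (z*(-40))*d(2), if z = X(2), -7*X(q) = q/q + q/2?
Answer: -720/7 ≈ -102.86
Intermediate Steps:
X(q) = -1/7 - q/14 (X(q) = -(q/q + q/2)/7 = -(1 + q*(1/2))/7 = -(1 + q/2)/7 = -1/7 - q/14)
z = -2/7 (z = -1/7 - 1/14*2 = -1/7 - 1/7 = -2/7 ≈ -0.28571)
(z*(-40))*d(2) = (-2/7*(-40))*(-7 - 1*2) = 80*(-7 - 2)/7 = (80/7)*(-9) = -720/7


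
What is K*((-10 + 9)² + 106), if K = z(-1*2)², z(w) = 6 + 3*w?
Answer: 0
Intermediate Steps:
K = 0 (K = (6 + 3*(-1*2))² = (6 + 3*(-2))² = (6 - 6)² = 0² = 0)
K*((-10 + 9)² + 106) = 0*((-10 + 9)² + 106) = 0*((-1)² + 106) = 0*(1 + 106) = 0*107 = 0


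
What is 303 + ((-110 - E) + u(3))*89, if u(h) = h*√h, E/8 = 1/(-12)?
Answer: -28283/3 + 267*√3 ≈ -8965.2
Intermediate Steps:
E = -⅔ (E = 8/(-12) = 8*(-1/12) = -⅔ ≈ -0.66667)
u(h) = h^(3/2)
303 + ((-110 - E) + u(3))*89 = 303 + ((-110 - 1*(-⅔)) + 3^(3/2))*89 = 303 + ((-110 + ⅔) + 3*√3)*89 = 303 + (-328/3 + 3*√3)*89 = 303 + (-29192/3 + 267*√3) = -28283/3 + 267*√3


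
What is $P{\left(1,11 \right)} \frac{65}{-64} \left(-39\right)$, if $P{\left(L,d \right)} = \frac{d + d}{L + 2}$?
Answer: $\frac{9295}{32} \approx 290.47$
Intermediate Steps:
$P{\left(L,d \right)} = \frac{2 d}{2 + L}$
$P{\left(1,11 \right)} \frac{65}{-64} \left(-39\right) = 2 \cdot 11 \frac{1}{2 + 1} \frac{65}{-64} \left(-39\right) = 2 \cdot 11 \cdot \frac{1}{3} \cdot 65 \left(- \frac{1}{64}\right) \left(-39\right) = 2 \cdot 11 \cdot \frac{1}{3} \left(- \frac{65}{64}\right) \left(-39\right) = \frac{22}{3} \left(- \frac{65}{64}\right) \left(-39\right) = \left(- \frac{715}{96}\right) \left(-39\right) = \frac{9295}{32}$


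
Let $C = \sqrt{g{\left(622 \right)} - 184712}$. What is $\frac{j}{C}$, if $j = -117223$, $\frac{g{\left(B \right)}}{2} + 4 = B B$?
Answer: $- \frac{117223 \sqrt{147262}}{294524} \approx -152.73$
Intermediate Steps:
$g{\left(B \right)} = -8 + 2 B^{2}$ ($g{\left(B \right)} = -8 + 2 B B = -8 + 2 B^{2}$)
$C = 2 \sqrt{147262}$ ($C = \sqrt{\left(-8 + 2 \cdot 622^{2}\right) - 184712} = \sqrt{\left(-8 + 2 \cdot 386884\right) - 184712} = \sqrt{\left(-8 + 773768\right) - 184712} = \sqrt{773760 - 184712} = \sqrt{589048} = 2 \sqrt{147262} \approx 767.49$)
$\frac{j}{C} = - \frac{117223}{2 \sqrt{147262}} = - 117223 \frac{\sqrt{147262}}{294524} = - \frac{117223 \sqrt{147262}}{294524}$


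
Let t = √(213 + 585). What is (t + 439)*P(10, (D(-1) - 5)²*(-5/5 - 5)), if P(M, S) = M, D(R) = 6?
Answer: 4390 + 10*√798 ≈ 4672.5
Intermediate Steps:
t = √798 ≈ 28.249
(t + 439)*P(10, (D(-1) - 5)²*(-5/5 - 5)) = (√798 + 439)*10 = (439 + √798)*10 = 4390 + 10*√798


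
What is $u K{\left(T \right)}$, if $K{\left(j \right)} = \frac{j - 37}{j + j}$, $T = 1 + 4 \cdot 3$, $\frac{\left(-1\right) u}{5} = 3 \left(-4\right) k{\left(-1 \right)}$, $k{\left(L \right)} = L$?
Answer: $\frac{720}{13} \approx 55.385$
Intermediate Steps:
$u = -60$ ($u = - 5 \cdot 3 \left(-4\right) \left(-1\right) = - 5 \left(\left(-12\right) \left(-1\right)\right) = \left(-5\right) 12 = -60$)
$T = 13$ ($T = 1 + 12 = 13$)
$K{\left(j \right)} = \frac{-37 + j}{2 j}$
$u K{\left(T \right)} = - 60 \frac{-37 + 13}{2 \cdot 13} = - 60 \cdot \frac{1}{2} \cdot \frac{1}{13} \left(-24\right) = \left(-60\right) \left(- \frac{12}{13}\right) = \frac{720}{13}$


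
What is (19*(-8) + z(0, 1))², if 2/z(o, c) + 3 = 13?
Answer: 576081/25 ≈ 23043.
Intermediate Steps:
z(o, c) = ⅕ (z(o, c) = 2/(-3 + 13) = 2/10 = 2*(⅒) = ⅕)
(19*(-8) + z(0, 1))² = (19*(-8) + ⅕)² = (-152 + ⅕)² = (-759/5)² = 576081/25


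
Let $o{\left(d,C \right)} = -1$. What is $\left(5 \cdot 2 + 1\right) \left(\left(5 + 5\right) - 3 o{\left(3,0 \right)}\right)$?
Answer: $143$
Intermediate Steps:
$\left(5 \cdot 2 + 1\right) \left(\left(5 + 5\right) - 3 o{\left(3,0 \right)}\right) = \left(5 \cdot 2 + 1\right) \left(\left(5 + 5\right) - -3\right) = \left(10 + 1\right) \left(10 + 3\right) = 11 \cdot 13 = 143$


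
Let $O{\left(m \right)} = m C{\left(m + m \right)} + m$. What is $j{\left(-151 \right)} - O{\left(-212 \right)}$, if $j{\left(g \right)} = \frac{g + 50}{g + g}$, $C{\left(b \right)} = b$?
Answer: $- \frac{27082051}{302} \approx -89676.0$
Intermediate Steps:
$j{\left(g \right)} = \frac{50 + g}{2 g}$
$O{\left(m \right)} = m + 2 m^{2}$ ($O{\left(m \right)} = m \left(m + m\right) + m = m 2 m + m = 2 m^{2} + m = m + 2 m^{2}$)
$j{\left(-151 \right)} - O{\left(-212 \right)} = \frac{50 - 151}{2 \left(-151\right)} - - 212 \left(1 + 2 \left(-212\right)\right) = \frac{1}{2} \left(- \frac{1}{151}\right) \left(-101\right) - - 212 \left(1 - 424\right) = \frac{101}{302} - \left(-212\right) \left(-423\right) = \frac{101}{302} - 89676 = - \frac{27082051}{302}$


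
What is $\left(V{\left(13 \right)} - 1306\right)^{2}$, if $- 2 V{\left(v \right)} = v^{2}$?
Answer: $\frac{7733961}{4} \approx 1.9335 \cdot 10^{6}$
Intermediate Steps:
$V{\left(v \right)} = - \frac{v^{2}}{2}$
$\left(V{\left(13 \right)} - 1306\right)^{2} = \left(- \frac{13^{2}}{2} - 1306\right)^{2} = \left(\left(- \frac{1}{2}\right) 169 - 1306\right)^{2} = \left(- \frac{169}{2} - 1306\right)^{2} = \left(- \frac{2781}{2}\right)^{2} = \frac{7733961}{4}$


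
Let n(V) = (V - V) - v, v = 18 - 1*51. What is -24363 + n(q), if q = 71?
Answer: -24330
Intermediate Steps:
v = -33 (v = 18 - 51 = -33)
n(V) = 33 (n(V) = (V - V) - 1*(-33) = 0 + 33 = 33)
-24363 + n(q) = -24363 + 33 = -24330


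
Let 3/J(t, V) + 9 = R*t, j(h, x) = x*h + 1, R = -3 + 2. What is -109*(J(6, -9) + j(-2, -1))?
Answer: -1526/5 ≈ -305.20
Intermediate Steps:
R = -1
j(h, x) = 1 + h*x (j(h, x) = h*x + 1 = 1 + h*x)
J(t, V) = 3/(-9 - t)
-109*(J(6, -9) + j(-2, -1)) = -109*(-3/(9 + 6) + (1 - 2*(-1))) = -109*(-3/15 + (1 + 2)) = -109*(-3*1/15 + 3) = -109*(-1/5 + 3) = -109*14/5 = -1526/5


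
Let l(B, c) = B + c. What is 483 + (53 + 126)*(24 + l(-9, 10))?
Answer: 4958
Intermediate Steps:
483 + (53 + 126)*(24 + l(-9, 10)) = 483 + (53 + 126)*(24 + (-9 + 10)) = 483 + 179*(24 + 1) = 483 + 179*25 = 483 + 4475 = 4958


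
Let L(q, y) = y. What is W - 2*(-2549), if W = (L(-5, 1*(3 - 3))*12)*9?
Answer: 5098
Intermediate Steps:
W = 0 (W = ((1*(3 - 3))*12)*9 = ((1*0)*12)*9 = (0*12)*9 = 0*9 = 0)
W - 2*(-2549) = 0 - 2*(-2549) = 0 - 1*(-5098) = 0 + 5098 = 5098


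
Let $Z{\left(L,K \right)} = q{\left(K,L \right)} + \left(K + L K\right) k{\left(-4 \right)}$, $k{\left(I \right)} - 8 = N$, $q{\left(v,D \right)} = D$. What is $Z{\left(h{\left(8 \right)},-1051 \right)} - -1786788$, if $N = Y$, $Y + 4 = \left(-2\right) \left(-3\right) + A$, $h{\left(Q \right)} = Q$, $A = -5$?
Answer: $1739501$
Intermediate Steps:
$Y = -3$ ($Y = -4 - -1 = -4 + \left(6 - 5\right) = -4 + 1 = -3$)
$N = -3$
$k{\left(I \right)} = 5$ ($k{\left(I \right)} = 8 - 3 = 5$)
$Z{\left(L,K \right)} = L + 5 K + 5 K L$ ($Z{\left(L,K \right)} = L + \left(K + L K\right) 5 = L + \left(K + K L\right) 5 = L + \left(5 K + 5 K L\right) = L + 5 K + 5 K L$)
$Z{\left(h{\left(8 \right)},-1051 \right)} - -1786788 = \left(8 + 5 \left(-1051\right) + 5 \left(-1051\right) 8\right) - -1786788 = \left(8 - 5255 - 42040\right) + 1786788 = -47287 + 1786788 = 1739501$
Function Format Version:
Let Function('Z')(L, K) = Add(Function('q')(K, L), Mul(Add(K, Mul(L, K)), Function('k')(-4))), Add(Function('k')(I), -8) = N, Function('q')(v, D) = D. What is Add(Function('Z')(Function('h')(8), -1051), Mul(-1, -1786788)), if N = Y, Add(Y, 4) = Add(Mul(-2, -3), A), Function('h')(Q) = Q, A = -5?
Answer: 1739501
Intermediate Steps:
Y = -3 (Y = Add(-4, Add(Mul(-2, -3), -5)) = Add(-4, Add(6, -5)) = Add(-4, 1) = -3)
N = -3
Function('k')(I) = 5 (Function('k')(I) = Add(8, -3) = 5)
Function('Z')(L, K) = Add(L, Mul(5, K), Mul(5, K, L)) (Function('Z')(L, K) = Add(L, Mul(Add(K, Mul(L, K)), 5)) = Add(L, Mul(Add(K, Mul(K, L)), 5)) = Add(L, Add(Mul(5, K), Mul(5, K, L))) = Add(L, Mul(5, K), Mul(5, K, L)))
Add(Function('Z')(Function('h')(8), -1051), Mul(-1, -1786788)) = Add(Add(8, Mul(5, -1051), Mul(5, -1051, 8)), Mul(-1, -1786788)) = Add(Add(8, -5255, -42040), 1786788) = Add(-47287, 1786788) = 1739501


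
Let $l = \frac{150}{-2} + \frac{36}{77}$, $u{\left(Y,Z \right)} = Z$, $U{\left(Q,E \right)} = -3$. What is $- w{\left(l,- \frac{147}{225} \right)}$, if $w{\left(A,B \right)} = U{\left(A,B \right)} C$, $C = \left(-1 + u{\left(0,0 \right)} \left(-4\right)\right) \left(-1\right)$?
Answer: $3$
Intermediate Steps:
$l = - \frac{5739}{77}$ ($l = 150 \left(- \frac{1}{2}\right) + 36 \cdot \frac{1}{77} = -75 + \frac{36}{77} = - \frac{5739}{77} \approx -74.532$)
$C = 1$ ($C = \left(-1 + 0 \left(-4\right)\right) \left(-1\right) = \left(-1 + 0\right) \left(-1\right) = \left(-1\right) \left(-1\right) = 1$)
$w{\left(A,B \right)} = -3$ ($w{\left(A,B \right)} = \left(-3\right) 1 = -3$)
$- w{\left(l,- \frac{147}{225} \right)} = \left(-1\right) \left(-3\right) = 3$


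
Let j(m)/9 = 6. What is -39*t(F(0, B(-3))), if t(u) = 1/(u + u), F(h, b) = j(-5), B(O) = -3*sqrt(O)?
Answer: -13/36 ≈ -0.36111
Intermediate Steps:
j(m) = 54 (j(m) = 9*6 = 54)
F(h, b) = 54
t(u) = 1/(2*u)
-39*t(F(0, B(-3))) = -39/(2*54) = -39*1/108 = -13/36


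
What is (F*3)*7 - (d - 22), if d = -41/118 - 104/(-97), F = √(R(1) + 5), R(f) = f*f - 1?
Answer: 243517/11446 + 21*√5 ≈ 68.233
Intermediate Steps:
R(f) = -1 + f² (R(f) = f² - 1 = -1 + f²)
F = √5 (F = √((-1 + 1²) + 5) = √((-1 + 1) + 5) = √(0 + 5) = √5 ≈ 2.2361)
d = 8295/11446 (d = -41*1/118 - 104*(-1/97) = -41/118 + 104/97 = 8295/11446 ≈ 0.72471)
(F*3)*7 - (d - 22) = (√5*3)*7 - (8295/11446 - 22) = (3*√5)*7 - 1*(-243517/11446) = 21*√5 + 243517/11446 = 243517/11446 + 21*√5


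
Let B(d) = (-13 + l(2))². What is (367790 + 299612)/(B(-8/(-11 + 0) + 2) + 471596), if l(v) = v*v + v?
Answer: 667402/471645 ≈ 1.4151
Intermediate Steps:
l(v) = v + v² (l(v) = v² + v = v + v²)
B(d) = 49 (B(d) = (-13 + 2*(1 + 2))² = (-13 + 2*3)² = (-13 + 6)² = (-7)² = 49)
(367790 + 299612)/(B(-8/(-11 + 0) + 2) + 471596) = (367790 + 299612)/(49 + 471596) = 667402/471645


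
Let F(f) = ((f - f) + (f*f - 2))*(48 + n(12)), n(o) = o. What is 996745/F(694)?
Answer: 199349/5779608 ≈ 0.034492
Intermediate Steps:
F(f) = -120 + 60*f**2 (F(f) = ((f - f) + (f*f - 2))*(48 + 12) = (0 + (f**2 - 2))*60 = (0 + (-2 + f**2))*60 = (-2 + f**2)*60 = -120 + 60*f**2)
996745/F(694) = 996745/(-120 + 60*694**2) = 996745/(-120 + 60*481636) = 996745/(-120 + 28898160) = 996745/28898040 = 996745*(1/28898040) = 199349/5779608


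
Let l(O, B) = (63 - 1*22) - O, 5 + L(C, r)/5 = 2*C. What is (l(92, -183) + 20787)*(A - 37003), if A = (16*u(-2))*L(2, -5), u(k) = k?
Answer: -763976448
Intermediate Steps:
L(C, r) = -25 + 10*C (L(C, r) = -25 + 5*(2*C) = -25 + 10*C)
A = 160 (A = (16*(-2))*(-25 + 10*2) = -32*(-25 + 20) = -32*(-5) = 160)
l(O, B) = 41 - O (l(O, B) = (63 - 22) - O = 41 - O)
(l(92, -183) + 20787)*(A - 37003) = ((41 - 1*92) + 20787)*(160 - 37003) = ((41 - 92) + 20787)*(-36843) = (-51 + 20787)*(-36843) = 20736*(-36843) = -763976448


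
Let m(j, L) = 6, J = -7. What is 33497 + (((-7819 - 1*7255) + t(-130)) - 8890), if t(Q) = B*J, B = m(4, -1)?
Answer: 9491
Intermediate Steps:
B = 6
t(Q) = -42 (t(Q) = 6*(-7) = -42)
33497 + (((-7819 - 1*7255) + t(-130)) - 8890) = 33497 + (((-7819 - 1*7255) - 42) - 8890) = 33497 + (((-7819 - 7255) - 42) - 8890) = 33497 + ((-15074 - 42) - 8890) = 33497 + (-15116 - 8890) = 33497 - 24006 = 9491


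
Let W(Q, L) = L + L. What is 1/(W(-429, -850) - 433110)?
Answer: -1/434810 ≈ -2.2999e-6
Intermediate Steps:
W(Q, L) = 2*L
1/(W(-429, -850) - 433110) = 1/(2*(-850) - 433110) = 1/(-1700 - 433110) = 1/(-434810) = -1/434810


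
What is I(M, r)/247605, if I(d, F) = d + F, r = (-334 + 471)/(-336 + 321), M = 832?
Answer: 12343/3714075 ≈ 0.0033233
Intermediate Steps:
r = -137/15 (r = 137/(-15) = 137*(-1/15) = -137/15 ≈ -9.1333)
I(d, F) = F + d
I(M, r)/247605 = (-137/15 + 832)/247605 = (12343/15)*(1/247605) = 12343/3714075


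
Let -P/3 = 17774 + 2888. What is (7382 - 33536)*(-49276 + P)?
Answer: 2909946348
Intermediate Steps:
P = -61986 (P = -3*(17774 + 2888) = -3*20662 = -61986)
(7382 - 33536)*(-49276 + P) = (7382 - 33536)*(-49276 - 61986) = -26154*(-111262) = 2909946348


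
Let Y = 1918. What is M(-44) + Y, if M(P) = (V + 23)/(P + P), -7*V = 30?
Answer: 1181357/616 ≈ 1917.8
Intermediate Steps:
V = -30/7 (V = -1/7*30 = -30/7 ≈ -4.2857)
M(P) = 131/(14*P) (M(P) = (-30/7 + 23)/(P + P) = 131/(7*((2*P))) = 131*(1/(2*P))/7 = 131/(14*P))
M(-44) + Y = (131/14)/(-44) + 1918 = (131/14)*(-1/44) + 1918 = -131/616 + 1918 = 1181357/616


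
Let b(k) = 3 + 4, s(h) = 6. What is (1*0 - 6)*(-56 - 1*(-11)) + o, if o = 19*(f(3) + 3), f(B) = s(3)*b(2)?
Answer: 1125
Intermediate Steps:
b(k) = 7
f(B) = 42 (f(B) = 6*7 = 42)
o = 855 (o = 19*(42 + 3) = 19*45 = 855)
(1*0 - 6)*(-56 - 1*(-11)) + o = (1*0 - 6)*(-56 - 1*(-11)) + 855 = (0 - 6)*(-56 + 11) + 855 = -6*(-45) + 855 = 270 + 855 = 1125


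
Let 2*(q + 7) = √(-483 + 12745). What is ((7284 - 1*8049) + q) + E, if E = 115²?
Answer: 12453 + √12262/2 ≈ 12508.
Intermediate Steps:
E = 13225
q = -7 + √12262/2 (q = -7 + √(-483 + 12745)/2 = -7 + √12262/2 ≈ 48.367)
((7284 - 1*8049) + q) + E = ((7284 - 1*8049) + (-7 + √12262/2)) + 13225 = ((7284 - 8049) + (-7 + √12262/2)) + 13225 = (-765 + (-7 + √12262/2)) + 13225 = (-772 + √12262/2) + 13225 = 12453 + √12262/2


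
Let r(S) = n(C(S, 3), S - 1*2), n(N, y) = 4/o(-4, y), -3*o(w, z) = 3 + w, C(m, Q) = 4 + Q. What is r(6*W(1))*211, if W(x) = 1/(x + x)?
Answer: 2532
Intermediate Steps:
W(x) = 1/(2*x)
o(w, z) = -1 - w/3 (o(w, z) = -(3 + w)/3 = -1 - w/3)
n(N, y) = 12 (n(N, y) = 4/(-1 - ⅓*(-4)) = 4/(-1 + 4/3) = 4/(⅓) = 4*3 = 12)
r(S) = 12
r(6*W(1))*211 = 12*211 = 2532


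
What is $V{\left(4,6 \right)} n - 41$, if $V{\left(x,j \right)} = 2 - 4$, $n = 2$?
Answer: $-45$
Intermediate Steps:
$V{\left(x,j \right)} = -2$ ($V{\left(x,j \right)} = 2 - 4 = -2$)
$V{\left(4,6 \right)} n - 41 = \left(-2\right) 2 - 41 = -4 - 41 = -45$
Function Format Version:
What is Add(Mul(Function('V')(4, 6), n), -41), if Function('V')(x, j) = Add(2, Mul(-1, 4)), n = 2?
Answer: -45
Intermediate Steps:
Function('V')(x, j) = -2 (Function('V')(x, j) = Add(2, -4) = -2)
Add(Mul(Function('V')(4, 6), n), -41) = Add(Mul(-2, 2), -41) = Add(-4, -41) = -45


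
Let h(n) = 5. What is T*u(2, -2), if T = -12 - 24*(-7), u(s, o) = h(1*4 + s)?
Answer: 780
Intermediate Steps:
u(s, o) = 5
T = 156 (T = -12 + 168 = 156)
T*u(2, -2) = 156*5 = 780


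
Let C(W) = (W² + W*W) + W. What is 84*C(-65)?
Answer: 704340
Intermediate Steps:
C(W) = W + 2*W² (C(W) = (W² + W²) + W = 2*W² + W = W + 2*W²)
84*C(-65) = 84*(-65*(1 + 2*(-65))) = 84*(-65*(1 - 130)) = 84*(-65*(-129)) = 84*8385 = 704340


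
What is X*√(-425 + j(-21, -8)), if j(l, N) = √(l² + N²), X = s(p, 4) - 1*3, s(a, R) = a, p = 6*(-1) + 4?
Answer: -5*I*√(425 - √505) ≈ -100.32*I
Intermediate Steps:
p = -2 (p = -6 + 4 = -2)
X = -5 (X = -2 - 1*3 = -2 - 3 = -5)
j(l, N) = √(N² + l²)
X*√(-425 + j(-21, -8)) = -5*√(-425 + √((-8)² + (-21)²)) = -5*√(-425 + √(64 + 441)) = -5*√(-425 + √505)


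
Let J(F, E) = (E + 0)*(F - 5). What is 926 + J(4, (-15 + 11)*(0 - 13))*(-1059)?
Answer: 55994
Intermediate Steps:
J(F, E) = E*(-5 + F)
926 + J(4, (-15 + 11)*(0 - 13))*(-1059) = 926 + (((-15 + 11)*(0 - 13))*(-5 + 4))*(-1059) = 926 + (-4*(-13)*(-1))*(-1059) = 926 + (52*(-1))*(-1059) = 926 - 52*(-1059) = 926 + 55068 = 55994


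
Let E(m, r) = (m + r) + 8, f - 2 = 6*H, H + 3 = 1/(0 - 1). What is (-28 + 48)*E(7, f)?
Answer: -140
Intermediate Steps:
H = -4 (H = -3 + 1/(0 - 1) = -3 + 1/(-1) = -3 - 1 = -4)
f = -22 (f = 2 + 6*(-4) = 2 - 24 = -22)
E(m, r) = 8 + m + r
(-28 + 48)*E(7, f) = (-28 + 48)*(8 + 7 - 22) = 20*(-7) = -140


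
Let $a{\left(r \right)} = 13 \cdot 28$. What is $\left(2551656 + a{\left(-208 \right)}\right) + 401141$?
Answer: $2953161$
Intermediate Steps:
$a{\left(r \right)} = 364$
$\left(2551656 + a{\left(-208 \right)}\right) + 401141 = \left(2551656 + 364\right) + 401141 = 2552020 + 401141 = 2953161$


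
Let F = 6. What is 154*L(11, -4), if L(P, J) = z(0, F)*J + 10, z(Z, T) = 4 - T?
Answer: 2772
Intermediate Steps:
L(P, J) = 10 - 2*J (L(P, J) = (4 - 1*6)*J + 10 = (4 - 6)*J + 10 = -2*J + 10 = 10 - 2*J)
154*L(11, -4) = 154*(10 - 2*(-4)) = 154*(10 + 8) = 154*18 = 2772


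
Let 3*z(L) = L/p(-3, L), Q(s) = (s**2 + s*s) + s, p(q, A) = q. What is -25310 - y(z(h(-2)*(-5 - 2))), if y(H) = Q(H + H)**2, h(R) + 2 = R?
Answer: -199328734/6561 ≈ -30381.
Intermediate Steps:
h(R) = -2 + R
Q(s) = s + 2*s**2 (Q(s) = (s**2 + s**2) + s = 2*s**2 + s = s + 2*s**2)
z(L) = -L/9 (z(L) = (L/(-3))/3 = (L*(-1/3))/3 = (-L/3)/3 = -L/9)
y(H) = 4*H**2*(1 + 4*H)**2 (y(H) = ((H + H)*(1 + 2*(H + H)))**2 = ((2*H)*(1 + 2*(2*H)))**2 = ((2*H)*(1 + 4*H))**2 = (2*H*(1 + 4*H))**2 = 4*H**2*(1 + 4*H)**2)
-25310 - y(z(h(-2)*(-5 - 2))) = -25310 - 4*(-(-2 - 2)*(-5 - 2)/9)**2*(1 + 4*(-(-2 - 2)*(-5 - 2)/9))**2 = -25310 - 4*(-(-4)*(-7)/9)**2*(1 + 4*(-(-4)*(-7)/9))**2 = -25310 - 4*(-1/9*28)**2*(1 + 4*(-1/9*28))**2 = -25310 - 4*(-28/9)**2*(1 + 4*(-28/9))**2 = -25310 - 4*784*(1 - 112/9)**2/81 = -25310 - 4*784*(-103/9)**2/81 = -25310 - 4*784*10609/(81*81) = -25310 - 1*33269824/6561 = -25310 - 33269824/6561 = -199328734/6561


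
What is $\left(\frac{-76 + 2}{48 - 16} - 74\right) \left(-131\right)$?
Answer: $\frac{159951}{16} \approx 9996.9$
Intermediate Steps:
$\left(\frac{-76 + 2}{48 - 16} - 74\right) \left(-131\right) = \left(- \frac{74}{32} - 74\right) \left(-131\right) = \left(\left(-74\right) \frac{1}{32} - 74\right) \left(-131\right) = \left(- \frac{37}{16} - 74\right) \left(-131\right) = \left(- \frac{1221}{16}\right) \left(-131\right) = \frac{159951}{16}$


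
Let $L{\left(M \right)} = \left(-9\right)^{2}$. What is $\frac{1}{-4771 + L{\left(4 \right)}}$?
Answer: $- \frac{1}{4690} \approx -0.00021322$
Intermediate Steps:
$L{\left(M \right)} = 81$
$\frac{1}{-4771 + L{\left(4 \right)}} = \frac{1}{-4771 + 81} = \frac{1}{-4690} = - \frac{1}{4690}$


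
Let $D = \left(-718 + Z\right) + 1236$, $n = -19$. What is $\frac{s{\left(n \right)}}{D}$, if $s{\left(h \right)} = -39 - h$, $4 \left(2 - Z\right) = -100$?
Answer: $- \frac{4}{109} \approx -0.036697$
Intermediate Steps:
$Z = 27$ ($Z = 2 - -25 = 2 + 25 = 27$)
$D = 545$ ($D = \left(-718 + 27\right) + 1236 = -691 + 1236 = 545$)
$\frac{s{\left(n \right)}}{D} = \frac{-39 - -19}{545} = \left(-39 + 19\right) \frac{1}{545} = \left(-20\right) \frac{1}{545} = - \frac{4}{109}$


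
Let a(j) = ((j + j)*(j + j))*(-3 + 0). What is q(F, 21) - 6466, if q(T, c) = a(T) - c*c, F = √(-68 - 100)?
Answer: -4891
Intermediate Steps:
a(j) = -12*j² (a(j) = ((2*j)*(2*j))*(-3) = (4*j²)*(-3) = -12*j²)
F = 2*I*√42 (F = √(-168) = 2*I*√42 ≈ 12.961*I)
q(T, c) = -c² - 12*T² (q(T, c) = -12*T² - c*c = -12*T² - c² = -c² - 12*T²)
q(F, 21) - 6466 = (-1*21² - 12*(2*I*√42)²) - 6466 = (-1*441 - 12*(-168)) - 6466 = (-441 + 2016) - 6466 = 1575 - 6466 = -4891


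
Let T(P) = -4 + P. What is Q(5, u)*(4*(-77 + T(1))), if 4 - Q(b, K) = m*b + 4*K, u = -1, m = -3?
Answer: -7360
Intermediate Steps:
Q(b, K) = 4 - 4*K + 3*b (Q(b, K) = 4 - (-3*b + 4*K) = 4 + (-4*K + 3*b) = 4 - 4*K + 3*b)
Q(5, u)*(4*(-77 + T(1))) = (4 - 4*(-1) + 3*5)*(4*(-77 + (-4 + 1))) = (4 + 4 + 15)*(4*(-77 - 3)) = 23*(4*(-80)) = 23*(-320) = -7360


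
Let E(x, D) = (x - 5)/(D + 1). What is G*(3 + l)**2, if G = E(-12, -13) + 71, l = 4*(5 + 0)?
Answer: 459701/12 ≈ 38308.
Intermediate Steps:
l = 20 (l = 4*5 = 20)
E(x, D) = (-5 + x)/(1 + D)
G = 869/12 (G = (-5 - 12)/(1 - 13) + 71 = -17/(-12) + 71 = -1/12*(-17) + 71 = 17/12 + 71 = 869/12 ≈ 72.417)
G*(3 + l)**2 = 869*(3 + 20)**2/12 = (869/12)*23**2 = (869/12)*529 = 459701/12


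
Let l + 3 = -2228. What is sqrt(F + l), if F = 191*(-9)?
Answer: 5*I*sqrt(158) ≈ 62.849*I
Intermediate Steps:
l = -2231 (l = -3 - 2228 = -2231)
F = -1719
sqrt(F + l) = sqrt(-1719 - 2231) = sqrt(-3950) = 5*I*sqrt(158)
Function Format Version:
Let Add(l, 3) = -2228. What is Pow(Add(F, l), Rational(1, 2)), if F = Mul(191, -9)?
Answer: Mul(5, I, Pow(158, Rational(1, 2))) ≈ Mul(62.849, I)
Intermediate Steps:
l = -2231 (l = Add(-3, -2228) = -2231)
F = -1719
Pow(Add(F, l), Rational(1, 2)) = Pow(Add(-1719, -2231), Rational(1, 2)) = Pow(-3950, Rational(1, 2)) = Mul(5, I, Pow(158, Rational(1, 2)))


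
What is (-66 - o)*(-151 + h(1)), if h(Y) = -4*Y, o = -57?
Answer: 1395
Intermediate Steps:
(-66 - o)*(-151 + h(1)) = (-66 - 1*(-57))*(-151 - 4*1) = (-66 + 57)*(-151 - 4) = -9*(-155) = 1395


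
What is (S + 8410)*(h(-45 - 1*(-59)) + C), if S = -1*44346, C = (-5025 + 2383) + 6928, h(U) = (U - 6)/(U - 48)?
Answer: -2618225088/17 ≈ -1.5401e+8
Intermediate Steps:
h(U) = (-6 + U)/(-48 + U)
C = 4286 (C = -2642 + 6928 = 4286)
S = -44346
(S + 8410)*(h(-45 - 1*(-59)) + C) = (-44346 + 8410)*((-6 + (-45 - 1*(-59)))/(-48 + (-45 - 1*(-59))) + 4286) = -35936*((-6 + (-45 + 59))/(-48 + (-45 + 59)) + 4286) = -35936*((-6 + 14)/(-48 + 14) + 4286) = -35936*(8/(-34) + 4286) = -35936*(-1/34*8 + 4286) = -35936*(-4/17 + 4286) = -35936*72858/17 = -2618225088/17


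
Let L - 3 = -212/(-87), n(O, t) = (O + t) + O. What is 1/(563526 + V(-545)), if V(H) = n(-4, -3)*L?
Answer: 87/49021559 ≈ 1.7747e-6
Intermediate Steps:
n(O, t) = t + 2*O
L = 473/87 (L = 3 - 212/(-87) = 3 - 212*(-1/87) = 3 + 212/87 = 473/87 ≈ 5.4368)
V(H) = -5203/87 (V(H) = (-3 + 2*(-4))*(473/87) = (-3 - 8)*(473/87) = -11*473/87 = -5203/87)
1/(563526 + V(-545)) = 1/(563526 - 5203/87) = 1/(49021559/87) = 87/49021559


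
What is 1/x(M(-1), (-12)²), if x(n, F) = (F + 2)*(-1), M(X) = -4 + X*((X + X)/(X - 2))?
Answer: -1/146 ≈ -0.0068493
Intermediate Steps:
M(X) = -4 + 2*X²/(-2 + X) (M(X) = -4 + X*((2*X)/(-2 + X)) = -4 + X*(2*X/(-2 + X)) = -4 + 2*X²/(-2 + X))
x(n, F) = -2 - F (x(n, F) = (2 + F)*(-1) = -2 - F)
1/x(M(-1), (-12)²) = 1/(-2 - 1*(-12)²) = 1/(-2 - 1*144) = 1/(-2 - 144) = 1/(-146) = -1/146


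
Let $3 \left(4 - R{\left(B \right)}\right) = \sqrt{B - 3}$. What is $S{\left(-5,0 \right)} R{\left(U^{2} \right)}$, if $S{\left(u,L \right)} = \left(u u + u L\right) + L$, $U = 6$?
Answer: $100 - \frac{25 \sqrt{33}}{3} \approx 52.129$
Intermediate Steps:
$S{\left(u,L \right)} = L + u^{2} + L u$ ($S{\left(u,L \right)} = \left(u^{2} + L u\right) + L = L + u^{2} + L u$)
$R{\left(B \right)} = 4 - \frac{\sqrt{-3 + B}}{3}$ ($R{\left(B \right)} = 4 - \frac{\sqrt{B - 3}}{3} = 4 - \frac{\sqrt{-3 + B}}{3}$)
$S{\left(-5,0 \right)} R{\left(U^{2} \right)} = \left(0 + \left(-5\right)^{2} + 0 \left(-5\right)\right) \left(4 - \frac{\sqrt{-3 + 6^{2}}}{3}\right) = \left(0 + 25 + 0\right) \left(4 - \frac{\sqrt{-3 + 36}}{3}\right) = 25 \left(4 - \frac{\sqrt{33}}{3}\right) = 100 - \frac{25 \sqrt{33}}{3}$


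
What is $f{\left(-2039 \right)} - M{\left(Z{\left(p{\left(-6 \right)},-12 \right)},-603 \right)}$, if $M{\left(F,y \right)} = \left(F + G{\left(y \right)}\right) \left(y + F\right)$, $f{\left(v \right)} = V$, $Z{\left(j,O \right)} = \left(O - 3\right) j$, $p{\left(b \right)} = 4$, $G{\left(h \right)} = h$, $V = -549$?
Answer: $-440118$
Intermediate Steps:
$Z{\left(j,O \right)} = j \left(-3 + O\right)$ ($Z{\left(j,O \right)} = \left(-3 + O\right) j = j \left(-3 + O\right)$)
$f{\left(v \right)} = -549$
$M{\left(F,y \right)} = \left(F + y\right)^{2}$ ($M{\left(F,y \right)} = \left(F + y\right) \left(y + F\right) = \left(F + y\right) \left(F + y\right) = \left(F + y\right)^{2}$)
$f{\left(-2039 \right)} - M{\left(Z{\left(p{\left(-6 \right)},-12 \right)},-603 \right)} = -549 - \left(\left(4 \left(-3 - 12\right)\right)^{2} + \left(-603\right)^{2} + 2 \cdot 4 \left(-3 - 12\right) \left(-603\right)\right) = -549 - \left(\left(4 \left(-15\right)\right)^{2} + 363609 + 2 \cdot 4 \left(-15\right) \left(-603\right)\right) = -549 - \left(\left(-60\right)^{2} + 363609 + 2 \left(-60\right) \left(-603\right)\right) = -549 - \left(3600 + 363609 + 72360\right) = -549 - 439569 = -440118$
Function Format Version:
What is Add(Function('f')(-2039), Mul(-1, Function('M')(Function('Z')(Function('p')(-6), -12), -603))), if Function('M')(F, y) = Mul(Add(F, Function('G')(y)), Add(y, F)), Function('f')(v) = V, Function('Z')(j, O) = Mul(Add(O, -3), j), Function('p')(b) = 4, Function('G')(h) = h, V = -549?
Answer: -440118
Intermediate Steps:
Function('Z')(j, O) = Mul(j, Add(-3, O)) (Function('Z')(j, O) = Mul(Add(-3, O), j) = Mul(j, Add(-3, O)))
Function('f')(v) = -549
Function('M')(F, y) = Pow(Add(F, y), 2) (Function('M')(F, y) = Mul(Add(F, y), Add(y, F)) = Mul(Add(F, y), Add(F, y)) = Pow(Add(F, y), 2))
Add(Function('f')(-2039), Mul(-1, Function('M')(Function('Z')(Function('p')(-6), -12), -603))) = Add(-549, Mul(-1, Add(Pow(Mul(4, Add(-3, -12)), 2), Pow(-603, 2), Mul(2, Mul(4, Add(-3, -12)), -603)))) = Add(-549, Mul(-1, Add(Pow(Mul(4, -15), 2), 363609, Mul(2, Mul(4, -15), -603)))) = Add(-549, Mul(-1, Add(Pow(-60, 2), 363609, Mul(2, -60, -603)))) = Add(-549, Mul(-1, Add(3600, 363609, 72360))) = Add(-549, Mul(-1, 439569)) = Add(-549, -439569) = -440118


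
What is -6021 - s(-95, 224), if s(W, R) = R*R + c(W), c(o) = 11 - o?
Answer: -56303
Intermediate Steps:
s(W, R) = 11 + R**2 - W (s(W, R) = R*R + (11 - W) = R**2 + (11 - W) = 11 + R**2 - W)
-6021 - s(-95, 224) = -6021 - (11 + 224**2 - 1*(-95)) = -6021 - (11 + 50176 + 95) = -6021 - 1*50282 = -6021 - 50282 = -56303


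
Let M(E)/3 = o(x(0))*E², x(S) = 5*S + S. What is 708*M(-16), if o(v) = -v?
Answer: 0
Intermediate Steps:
x(S) = 6*S
M(E) = 0 (M(E) = 3*((-6*0)*E²) = 3*((-1*0)*E²) = 3*(0*E²) = 3*0 = 0)
708*M(-16) = 708*0 = 0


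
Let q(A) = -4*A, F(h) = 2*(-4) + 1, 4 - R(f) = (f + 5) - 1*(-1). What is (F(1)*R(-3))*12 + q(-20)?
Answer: -4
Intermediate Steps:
R(f) = -2 - f (R(f) = 4 - ((f + 5) - 1*(-1)) = 4 - ((5 + f) + 1) = 4 - (6 + f) = 4 + (-6 - f) = -2 - f)
F(h) = -7 (F(h) = -8 + 1 = -7)
(F(1)*R(-3))*12 + q(-20) = -7*(-2 - 1*(-3))*12 - 4*(-20) = -7*(-2 + 3)*12 + 80 = -7*1*12 + 80 = -7*12 + 80 = -84 + 80 = -4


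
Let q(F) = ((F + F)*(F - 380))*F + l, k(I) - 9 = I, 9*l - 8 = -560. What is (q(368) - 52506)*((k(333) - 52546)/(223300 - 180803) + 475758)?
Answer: -200326927746146060/127491 ≈ -1.5713e+12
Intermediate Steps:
l = -184/3 (l = 8/9 + (1/9)*(-560) = 8/9 - 560/9 = -184/3 ≈ -61.333)
k(I) = 9 + I
q(F) = -184/3 + 2*F**2*(-380 + F) (q(F) = ((F + F)*(F - 380))*F - 184/3 = ((2*F)*(-380 + F))*F - 184/3 = (2*F*(-380 + F))*F - 184/3 = 2*F**2*(-380 + F) - 184/3 = -184/3 + 2*F**2*(-380 + F))
(q(368) - 52506)*((k(333) - 52546)/(223300 - 180803) + 475758) = ((-184/3 - 760*368**2 + 2*368**3) - 52506)*(((9 + 333) - 52546)/(223300 - 180803) + 475758) = ((-184/3 - 760*135424 + 2*49836032) - 52506)*((342 - 52546)/42497 + 475758) = ((-184/3 - 102922240 + 99672064) - 52506)*(-52204*1/42497 + 475758) = (-9750712/3 - 52506)*(-52204/42497 + 475758) = -9908230/3*20218235522/42497 = -200326927746146060/127491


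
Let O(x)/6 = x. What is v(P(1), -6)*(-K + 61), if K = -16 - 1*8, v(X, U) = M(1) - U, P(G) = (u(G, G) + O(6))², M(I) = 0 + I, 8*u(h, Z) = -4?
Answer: 595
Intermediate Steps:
O(x) = 6*x
u(h, Z) = -½ (u(h, Z) = (⅛)*(-4) = -½)
M(I) = I
P(G) = 5041/4 (P(G) = (-½ + 6*6)² = (-½ + 36)² = (71/2)² = 5041/4)
v(X, U) = 1 - U
K = -24 (K = -16 - 8 = -24)
v(P(1), -6)*(-K + 61) = (1 - 1*(-6))*(-1*(-24) + 61) = (1 + 6)*(24 + 61) = 7*85 = 595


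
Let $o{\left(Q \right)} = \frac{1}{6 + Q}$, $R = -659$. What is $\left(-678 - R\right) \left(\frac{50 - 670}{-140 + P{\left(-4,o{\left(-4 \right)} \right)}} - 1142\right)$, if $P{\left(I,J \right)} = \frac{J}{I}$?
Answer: $\frac{1275222}{59} \approx 21614.0$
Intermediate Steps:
$\left(-678 - R\right) \left(\frac{50 - 670}{-140 + P{\left(-4,o{\left(-4 \right)} \right)}} - 1142\right) = \left(-678 - -659\right) \left(\frac{50 - 670}{-140 + \frac{1}{\left(6 - 4\right) \left(-4\right)}} - 1142\right) = \left(-678 + 659\right) \left(- \frac{620}{-140 + \frac{1}{2} \left(- \frac{1}{4}\right)} - 1142\right) = - 19 \left(- \frac{620}{-140 + \frac{1}{2} \left(- \frac{1}{4}\right)} - 1142\right) = - 19 \left(- \frac{620}{-140 - \frac{1}{8}} - 1142\right) = - 19 \left(- \frac{620}{- \frac{1121}{8}} - 1142\right) = - 19 \left(\left(-620\right) \left(- \frac{8}{1121}\right) - 1142\right) = - 19 \left(\frac{4960}{1121} - 1142\right) = \left(-19\right) \left(- \frac{1275222}{1121}\right) = \frac{1275222}{59}$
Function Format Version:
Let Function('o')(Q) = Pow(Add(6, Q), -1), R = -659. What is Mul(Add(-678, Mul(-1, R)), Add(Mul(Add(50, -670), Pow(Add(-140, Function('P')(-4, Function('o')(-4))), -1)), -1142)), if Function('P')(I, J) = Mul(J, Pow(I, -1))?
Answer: Rational(1275222, 59) ≈ 21614.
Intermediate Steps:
Mul(Add(-678, Mul(-1, R)), Add(Mul(Add(50, -670), Pow(Add(-140, Function('P')(-4, Function('o')(-4))), -1)), -1142)) = Mul(Add(-678, Mul(-1, -659)), Add(Mul(Add(50, -670), Pow(Add(-140, Mul(Pow(Add(6, -4), -1), Pow(-4, -1))), -1)), -1142)) = Mul(Add(-678, 659), Add(Mul(-620, Pow(Add(-140, Mul(Pow(2, -1), Rational(-1, 4))), -1)), -1142)) = Mul(-19, Add(Mul(-620, Pow(Add(-140, Mul(Rational(1, 2), Rational(-1, 4))), -1)), -1142)) = Mul(-19, Add(Mul(-620, Pow(Add(-140, Rational(-1, 8)), -1)), -1142)) = Mul(-19, Add(Mul(-620, Pow(Rational(-1121, 8), -1)), -1142)) = Mul(-19, Add(Mul(-620, Rational(-8, 1121)), -1142)) = Mul(-19, Add(Rational(4960, 1121), -1142)) = Mul(-19, Rational(-1275222, 1121)) = Rational(1275222, 59)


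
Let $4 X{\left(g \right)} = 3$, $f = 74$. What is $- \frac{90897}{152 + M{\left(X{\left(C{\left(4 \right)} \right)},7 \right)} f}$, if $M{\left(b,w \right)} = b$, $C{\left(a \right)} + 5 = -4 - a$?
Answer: $- \frac{181794}{415} \approx -438.06$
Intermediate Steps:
$C{\left(a \right)} = -9 - a$ ($C{\left(a \right)} = -5 - \left(4 + a\right) = -9 - a$)
$X{\left(g \right)} = \frac{3}{4}$ ($X{\left(g \right)} = \frac{1}{4} \cdot 3 = \frac{3}{4}$)
$- \frac{90897}{152 + M{\left(X{\left(C{\left(4 \right)} \right)},7 \right)} f} = - \frac{90897}{152 + \frac{3}{4} \cdot 74} = - \frac{90897}{152 + \frac{111}{2}} = - \frac{90897}{\frac{415}{2}} = \left(-90897\right) \frac{2}{415} = - \frac{181794}{415}$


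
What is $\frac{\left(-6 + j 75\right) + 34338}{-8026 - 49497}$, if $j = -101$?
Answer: $- \frac{26757}{57523} \approx -0.46515$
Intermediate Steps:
$\frac{\left(-6 + j 75\right) + 34338}{-8026 - 49497} = \frac{\left(-6 - 7575\right) + 34338}{-8026 - 49497} = \frac{\left(-6 - 7575\right) + 34338}{-57523} = \left(-7581 + 34338\right) \left(- \frac{1}{57523}\right) = 26757 \left(- \frac{1}{57523}\right) = - \frac{26757}{57523}$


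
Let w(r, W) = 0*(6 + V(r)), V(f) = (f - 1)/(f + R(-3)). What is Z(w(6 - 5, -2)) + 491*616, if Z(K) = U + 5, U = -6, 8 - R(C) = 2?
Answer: 302455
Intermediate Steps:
R(C) = 6 (R(C) = 8 - 1*2 = 8 - 2 = 6)
V(f) = (-1 + f)/(6 + f) (V(f) = (f - 1)/(f + 6) = (-1 + f)/(6 + f))
w(r, W) = 0 (w(r, W) = 0*(6 + (-1 + r)/(6 + r)) = 0)
Z(K) = -1 (Z(K) = -6 + 5 = -1)
Z(w(6 - 5, -2)) + 491*616 = -1 + 491*616 = -1 + 302456 = 302455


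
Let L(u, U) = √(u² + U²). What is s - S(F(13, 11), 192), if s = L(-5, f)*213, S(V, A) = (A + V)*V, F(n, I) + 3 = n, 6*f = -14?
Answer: -2020 + 71*√274 ≈ -844.74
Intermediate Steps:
f = -7/3 (f = (⅙)*(-14) = -7/3 ≈ -2.3333)
L(u, U) = √(U² + u²)
F(n, I) = -3 + n
S(V, A) = V*(A + V)
s = 71*√274 (s = √((-7/3)² + (-5)²)*213 = √(49/9 + 25)*213 = √(274/9)*213 = (√274/3)*213 = 71*√274 ≈ 1175.3)
s - S(F(13, 11), 192) = 71*√274 - (-3 + 13)*(192 + (-3 + 13)) = 71*√274 - 10*(192 + 10) = 71*√274 - 10*202 = 71*√274 - 1*2020 = 71*√274 - 2020 = -2020 + 71*√274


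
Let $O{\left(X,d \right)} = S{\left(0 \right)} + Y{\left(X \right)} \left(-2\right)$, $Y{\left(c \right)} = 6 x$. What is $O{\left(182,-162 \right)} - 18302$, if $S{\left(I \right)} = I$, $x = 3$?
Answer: $-18338$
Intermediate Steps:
$Y{\left(c \right)} = 18$ ($Y{\left(c \right)} = 6 \cdot 3 = 18$)
$O{\left(X,d \right)} = -36$ ($O{\left(X,d \right)} = 0 + 18 \left(-2\right) = 0 - 36 = -36$)
$O{\left(182,-162 \right)} - 18302 = -36 - 18302 = -18338$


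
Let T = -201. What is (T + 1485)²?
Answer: 1648656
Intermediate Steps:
(T + 1485)² = (-201 + 1485)² = 1284² = 1648656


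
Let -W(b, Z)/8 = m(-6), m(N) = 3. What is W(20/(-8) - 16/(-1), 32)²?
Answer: 576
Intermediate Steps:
W(b, Z) = -24 (W(b, Z) = -8*3 = -24)
W(20/(-8) - 16/(-1), 32)² = (-24)² = 576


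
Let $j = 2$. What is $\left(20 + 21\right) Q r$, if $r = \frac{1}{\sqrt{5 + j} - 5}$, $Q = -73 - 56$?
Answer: $\frac{8815}{6} + \frac{1763 \sqrt{7}}{6} \approx 2246.6$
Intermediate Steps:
$Q = -129$
$r = \frac{1}{-5 + \sqrt{7}}$ ($r = \frac{1}{\sqrt{5 + 2} - 5} = \frac{1}{\sqrt{7} - 5} = \frac{1}{-5 + \sqrt{7}} \approx -0.42476$)
$\left(20 + 21\right) Q r = \left(20 + 21\right) \left(-129\right) \left(- \frac{5}{18} - \frac{\sqrt{7}}{18}\right) = 41 \left(-129\right) \left(- \frac{5}{18} - \frac{\sqrt{7}}{18}\right) = - 5289 \left(- \frac{5}{18} - \frac{\sqrt{7}}{18}\right) = \frac{8815}{6} + \frac{1763 \sqrt{7}}{6}$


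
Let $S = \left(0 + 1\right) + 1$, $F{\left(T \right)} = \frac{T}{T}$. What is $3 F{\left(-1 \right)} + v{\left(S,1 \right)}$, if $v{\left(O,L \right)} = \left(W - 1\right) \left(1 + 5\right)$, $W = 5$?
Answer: $27$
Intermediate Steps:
$F{\left(T \right)} = 1$
$S = 2$ ($S = 1 + 1 = 2$)
$v{\left(O,L \right)} = 24$ ($v{\left(O,L \right)} = \left(5 - 1\right) \left(1 + 5\right) = 4 \cdot 6 = 24$)
$3 F{\left(-1 \right)} + v{\left(S,1 \right)} = 3 \cdot 1 + 24 = 3 + 24 = 27$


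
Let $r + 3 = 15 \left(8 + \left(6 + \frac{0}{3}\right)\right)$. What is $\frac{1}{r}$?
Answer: $\frac{1}{207} \approx 0.0048309$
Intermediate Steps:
$r = 207$ ($r = -3 + 15 \left(8 + \left(6 + \frac{0}{3}\right)\right) = -3 + 15 \left(8 + \left(6 + 0 \cdot \frac{1}{3}\right)\right) = -3 + 15 \left(8 + \left(6 + 0\right)\right) = -3 + 15 \left(8 + 6\right) = -3 + 15 \cdot 14 = -3 + 210 = 207$)
$\frac{1}{r} = \frac{1}{207}$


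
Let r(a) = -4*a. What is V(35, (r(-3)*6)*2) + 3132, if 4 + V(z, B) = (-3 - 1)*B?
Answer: 2552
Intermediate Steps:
V(z, B) = -4 - 4*B (V(z, B) = -4 + (-3 - 1)*B = -4 - 4*B)
V(35, (r(-3)*6)*2) + 3132 = (-4 - 4*-4*(-3)*6*2) + 3132 = (-4 - 4*12*6*2) + 3132 = (-4 - 288*2) + 3132 = (-4 - 4*144) + 3132 = (-4 - 576) + 3132 = -580 + 3132 = 2552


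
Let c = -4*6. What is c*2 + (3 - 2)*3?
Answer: -45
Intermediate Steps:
c = -24
c*2 + (3 - 2)*3 = -24*2 + (3 - 2)*3 = -48 + 1*3 = -48 + 3 = -45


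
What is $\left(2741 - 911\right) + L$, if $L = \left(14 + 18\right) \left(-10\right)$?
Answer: $1510$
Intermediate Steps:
$L = -320$ ($L = 32 \left(-10\right) = -320$)
$\left(2741 - 911\right) + L = \left(2741 - 911\right) - 320 = 1830 - 320 = 1510$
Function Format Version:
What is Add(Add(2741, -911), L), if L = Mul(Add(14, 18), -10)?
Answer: 1510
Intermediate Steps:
L = -320 (L = Mul(32, -10) = -320)
Add(Add(2741, -911), L) = Add(Add(2741, -911), -320) = Add(1830, -320) = 1510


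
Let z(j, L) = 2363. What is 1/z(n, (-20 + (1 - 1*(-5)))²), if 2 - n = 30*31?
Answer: 1/2363 ≈ 0.00042319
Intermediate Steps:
n = -928 (n = 2 - 30*31 = 2 - 1*930 = 2 - 930 = -928)
1/z(n, (-20 + (1 - 1*(-5)))²) = 1/2363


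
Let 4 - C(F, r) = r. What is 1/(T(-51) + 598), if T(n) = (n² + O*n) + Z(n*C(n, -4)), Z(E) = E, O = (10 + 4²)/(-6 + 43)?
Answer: 37/101941 ≈ 0.00036296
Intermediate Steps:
C(F, r) = 4 - r
O = 26/37 (O = (10 + 16)/37 = 26*(1/37) = 26/37 ≈ 0.70270)
T(n) = n² + 322*n/37 (T(n) = (n² + 26*n/37) + n*(4 - 1*(-4)) = (n² + 26*n/37) + n*(4 + 4) = (n² + 26*n/37) + n*8 = (n² + 26*n/37) + 8*n = n² + 322*n/37)
1/(T(-51) + 598) = 1/((1/37)*(-51)*(322 + 37*(-51)) + 598) = 1/((1/37)*(-51)*(322 - 1887) + 598) = 1/((1/37)*(-51)*(-1565) + 598) = 1/(79815/37 + 598) = 1/(101941/37) = 37/101941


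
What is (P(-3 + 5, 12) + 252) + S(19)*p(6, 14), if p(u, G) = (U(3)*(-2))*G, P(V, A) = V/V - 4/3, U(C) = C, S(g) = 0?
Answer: 755/3 ≈ 251.67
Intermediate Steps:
P(V, A) = -⅓ (P(V, A) = 1 - 4*⅓ = 1 - 4/3 = -⅓)
p(u, G) = -6*G (p(u, G) = (3*(-2))*G = -6*G)
(P(-3 + 5, 12) + 252) + S(19)*p(6, 14) = (-⅓ + 252) + 0*(-6*14) = 755/3 + 0*(-84) = 755/3 + 0 = 755/3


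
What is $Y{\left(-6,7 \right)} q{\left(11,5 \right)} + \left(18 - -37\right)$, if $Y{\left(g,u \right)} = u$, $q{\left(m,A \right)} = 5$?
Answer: $90$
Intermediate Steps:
$Y{\left(-6,7 \right)} q{\left(11,5 \right)} + \left(18 - -37\right) = 7 \cdot 5 + \left(18 - -37\right) = 35 + \left(18 + 37\right) = 35 + 55 = 90$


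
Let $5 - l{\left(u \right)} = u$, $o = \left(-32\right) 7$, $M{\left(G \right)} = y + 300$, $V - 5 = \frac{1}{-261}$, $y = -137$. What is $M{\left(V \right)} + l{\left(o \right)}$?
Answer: $392$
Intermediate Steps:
$V = \frac{1304}{261}$ ($V = 5 + \frac{1}{-261} = 5 - \frac{1}{261} = \frac{1304}{261} \approx 4.9962$)
$M{\left(G \right)} = 163$ ($M{\left(G \right)} = -137 + 300 = 163$)
$o = -224$
$l{\left(u \right)} = 5 - u$
$M{\left(V \right)} + l{\left(o \right)} = 163 + \left(5 - -224\right) = 163 + \left(5 + 224\right) = 163 + 229 = 392$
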